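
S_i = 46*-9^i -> [46, -414, 3726, -33534, 301806]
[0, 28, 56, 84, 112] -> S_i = 0 + 28*i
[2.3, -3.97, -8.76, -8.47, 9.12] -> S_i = Random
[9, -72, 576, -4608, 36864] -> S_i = 9*-8^i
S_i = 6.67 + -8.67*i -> [6.67, -2.0, -10.67, -19.34, -28.01]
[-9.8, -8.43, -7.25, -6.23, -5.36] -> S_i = -9.80*0.86^i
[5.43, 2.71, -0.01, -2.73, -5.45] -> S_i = 5.43 + -2.72*i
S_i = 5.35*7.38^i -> [5.35, 39.48, 291.38, 2150.42, 15870.08]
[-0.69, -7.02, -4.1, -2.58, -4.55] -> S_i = Random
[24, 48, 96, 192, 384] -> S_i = 24*2^i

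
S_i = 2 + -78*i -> [2, -76, -154, -232, -310]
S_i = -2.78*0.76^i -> [-2.78, -2.11, -1.61, -1.22, -0.93]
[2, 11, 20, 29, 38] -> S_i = 2 + 9*i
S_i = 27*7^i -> [27, 189, 1323, 9261, 64827]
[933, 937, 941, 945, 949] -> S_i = 933 + 4*i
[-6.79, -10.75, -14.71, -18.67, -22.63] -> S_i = -6.79 + -3.96*i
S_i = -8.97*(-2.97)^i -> [-8.97, 26.64, -79.12, 235.0, -697.94]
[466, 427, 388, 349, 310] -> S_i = 466 + -39*i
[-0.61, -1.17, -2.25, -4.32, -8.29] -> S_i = -0.61*1.92^i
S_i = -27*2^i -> [-27, -54, -108, -216, -432]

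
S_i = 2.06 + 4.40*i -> [2.06, 6.46, 10.86, 15.26, 19.66]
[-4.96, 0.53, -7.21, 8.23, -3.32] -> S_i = Random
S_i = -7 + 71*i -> [-7, 64, 135, 206, 277]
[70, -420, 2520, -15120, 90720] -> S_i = 70*-6^i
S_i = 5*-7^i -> [5, -35, 245, -1715, 12005]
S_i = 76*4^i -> [76, 304, 1216, 4864, 19456]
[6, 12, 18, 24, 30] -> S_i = 6 + 6*i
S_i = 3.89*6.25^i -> [3.89, 24.31, 151.95, 949.71, 5935.67]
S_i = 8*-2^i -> [8, -16, 32, -64, 128]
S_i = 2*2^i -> [2, 4, 8, 16, 32]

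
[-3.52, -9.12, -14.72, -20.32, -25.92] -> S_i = -3.52 + -5.60*i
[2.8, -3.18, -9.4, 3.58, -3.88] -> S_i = Random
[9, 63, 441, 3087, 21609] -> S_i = 9*7^i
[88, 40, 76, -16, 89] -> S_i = Random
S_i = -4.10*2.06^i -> [-4.1, -8.45, -17.4, -35.84, -73.83]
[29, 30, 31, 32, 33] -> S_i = 29 + 1*i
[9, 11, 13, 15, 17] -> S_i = 9 + 2*i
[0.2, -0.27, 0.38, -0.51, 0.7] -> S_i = 0.20*(-1.37)^i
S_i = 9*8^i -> [9, 72, 576, 4608, 36864]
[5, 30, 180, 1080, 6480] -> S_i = 5*6^i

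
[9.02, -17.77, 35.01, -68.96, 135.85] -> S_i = 9.02*(-1.97)^i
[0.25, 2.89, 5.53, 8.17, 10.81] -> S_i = 0.25 + 2.64*i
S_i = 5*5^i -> [5, 25, 125, 625, 3125]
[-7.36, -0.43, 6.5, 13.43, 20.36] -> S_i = -7.36 + 6.93*i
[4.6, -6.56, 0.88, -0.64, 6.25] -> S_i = Random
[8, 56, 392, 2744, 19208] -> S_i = 8*7^i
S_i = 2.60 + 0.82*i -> [2.6, 3.42, 4.24, 5.06, 5.88]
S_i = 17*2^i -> [17, 34, 68, 136, 272]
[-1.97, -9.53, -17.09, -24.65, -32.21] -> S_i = -1.97 + -7.56*i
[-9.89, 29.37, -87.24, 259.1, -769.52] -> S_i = -9.89*(-2.97)^i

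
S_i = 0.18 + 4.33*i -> [0.18, 4.51, 8.84, 13.17, 17.5]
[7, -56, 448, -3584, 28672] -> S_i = 7*-8^i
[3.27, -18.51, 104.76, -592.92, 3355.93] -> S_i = 3.27*(-5.66)^i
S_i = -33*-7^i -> [-33, 231, -1617, 11319, -79233]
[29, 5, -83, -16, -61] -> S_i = Random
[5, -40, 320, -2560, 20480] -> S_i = 5*-8^i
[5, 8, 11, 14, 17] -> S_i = 5 + 3*i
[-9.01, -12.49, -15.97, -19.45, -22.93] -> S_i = -9.01 + -3.48*i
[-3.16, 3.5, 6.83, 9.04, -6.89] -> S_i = Random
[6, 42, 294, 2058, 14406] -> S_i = 6*7^i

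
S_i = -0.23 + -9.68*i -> [-0.23, -9.91, -19.59, -29.27, -38.95]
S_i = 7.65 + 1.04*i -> [7.65, 8.69, 9.73, 10.77, 11.81]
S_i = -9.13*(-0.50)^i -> [-9.13, 4.57, -2.28, 1.14, -0.57]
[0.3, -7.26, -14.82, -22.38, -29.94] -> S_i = 0.30 + -7.56*i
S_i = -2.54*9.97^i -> [-2.54, -25.32, -252.48, -2517.21, -25096.57]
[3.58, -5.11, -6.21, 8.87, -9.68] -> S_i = Random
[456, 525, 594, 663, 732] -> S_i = 456 + 69*i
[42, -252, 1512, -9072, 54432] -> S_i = 42*-6^i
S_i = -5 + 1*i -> [-5, -4, -3, -2, -1]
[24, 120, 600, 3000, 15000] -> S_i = 24*5^i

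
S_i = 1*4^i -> [1, 4, 16, 64, 256]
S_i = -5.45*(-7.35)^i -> [-5.45, 40.06, -294.42, 2164.01, -15905.45]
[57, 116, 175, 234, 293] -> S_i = 57 + 59*i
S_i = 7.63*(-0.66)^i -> [7.63, -5.04, 3.32, -2.19, 1.45]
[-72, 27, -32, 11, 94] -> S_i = Random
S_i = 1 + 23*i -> [1, 24, 47, 70, 93]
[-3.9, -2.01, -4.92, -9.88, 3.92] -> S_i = Random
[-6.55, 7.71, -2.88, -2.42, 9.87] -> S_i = Random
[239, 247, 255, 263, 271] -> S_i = 239 + 8*i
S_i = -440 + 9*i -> [-440, -431, -422, -413, -404]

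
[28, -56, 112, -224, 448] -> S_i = 28*-2^i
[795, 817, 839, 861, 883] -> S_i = 795 + 22*i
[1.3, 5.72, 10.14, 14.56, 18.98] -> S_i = 1.30 + 4.42*i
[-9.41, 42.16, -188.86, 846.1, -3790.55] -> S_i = -9.41*(-4.48)^i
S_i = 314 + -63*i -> [314, 251, 188, 125, 62]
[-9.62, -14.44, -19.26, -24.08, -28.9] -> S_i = -9.62 + -4.82*i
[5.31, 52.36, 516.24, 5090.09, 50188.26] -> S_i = 5.31*9.86^i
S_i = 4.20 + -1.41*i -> [4.2, 2.79, 1.38, -0.03, -1.44]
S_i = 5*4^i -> [5, 20, 80, 320, 1280]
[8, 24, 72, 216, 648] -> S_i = 8*3^i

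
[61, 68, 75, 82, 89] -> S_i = 61 + 7*i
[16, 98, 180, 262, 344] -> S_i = 16 + 82*i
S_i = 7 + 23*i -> [7, 30, 53, 76, 99]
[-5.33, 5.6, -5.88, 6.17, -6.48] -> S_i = -5.33*(-1.05)^i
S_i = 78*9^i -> [78, 702, 6318, 56862, 511758]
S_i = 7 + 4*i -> [7, 11, 15, 19, 23]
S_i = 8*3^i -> [8, 24, 72, 216, 648]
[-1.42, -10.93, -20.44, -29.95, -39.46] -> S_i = -1.42 + -9.51*i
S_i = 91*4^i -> [91, 364, 1456, 5824, 23296]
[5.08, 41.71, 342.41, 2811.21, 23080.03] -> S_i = 5.08*8.21^i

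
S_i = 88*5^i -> [88, 440, 2200, 11000, 55000]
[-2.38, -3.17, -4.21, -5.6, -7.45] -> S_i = -2.38*1.33^i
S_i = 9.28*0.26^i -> [9.28, 2.41, 0.63, 0.16, 0.04]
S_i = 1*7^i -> [1, 7, 49, 343, 2401]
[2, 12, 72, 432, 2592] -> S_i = 2*6^i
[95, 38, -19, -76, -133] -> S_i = 95 + -57*i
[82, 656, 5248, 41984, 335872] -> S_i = 82*8^i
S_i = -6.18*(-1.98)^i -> [-6.18, 12.24, -24.23, 47.97, -94.98]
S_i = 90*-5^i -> [90, -450, 2250, -11250, 56250]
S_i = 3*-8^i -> [3, -24, 192, -1536, 12288]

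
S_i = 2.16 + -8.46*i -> [2.16, -6.3, -14.76, -23.22, -31.68]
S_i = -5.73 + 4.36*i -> [-5.73, -1.37, 2.99, 7.35, 11.71]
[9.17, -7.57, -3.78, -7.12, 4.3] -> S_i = Random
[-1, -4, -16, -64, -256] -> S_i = -1*4^i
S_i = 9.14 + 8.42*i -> [9.14, 17.56, 25.98, 34.4, 42.82]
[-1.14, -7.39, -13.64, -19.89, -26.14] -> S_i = -1.14 + -6.25*i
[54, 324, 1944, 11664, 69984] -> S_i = 54*6^i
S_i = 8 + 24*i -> [8, 32, 56, 80, 104]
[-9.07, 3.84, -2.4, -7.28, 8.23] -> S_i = Random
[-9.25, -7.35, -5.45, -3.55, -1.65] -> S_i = -9.25 + 1.90*i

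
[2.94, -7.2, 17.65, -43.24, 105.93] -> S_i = 2.94*(-2.45)^i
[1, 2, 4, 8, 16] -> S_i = 1*2^i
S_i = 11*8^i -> [11, 88, 704, 5632, 45056]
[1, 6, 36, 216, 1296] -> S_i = 1*6^i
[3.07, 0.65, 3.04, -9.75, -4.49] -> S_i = Random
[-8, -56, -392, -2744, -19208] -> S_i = -8*7^i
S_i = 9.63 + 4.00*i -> [9.63, 13.63, 17.63, 21.63, 25.63]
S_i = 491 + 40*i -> [491, 531, 571, 611, 651]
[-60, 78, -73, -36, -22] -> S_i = Random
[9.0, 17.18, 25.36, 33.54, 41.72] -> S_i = 9.00 + 8.18*i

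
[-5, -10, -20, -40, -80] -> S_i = -5*2^i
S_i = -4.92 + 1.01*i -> [-4.92, -3.91, -2.9, -1.89, -0.88]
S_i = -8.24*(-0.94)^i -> [-8.24, 7.75, -7.28, 6.84, -6.43]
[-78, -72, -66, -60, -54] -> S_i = -78 + 6*i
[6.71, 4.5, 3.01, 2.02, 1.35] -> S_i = 6.71*0.67^i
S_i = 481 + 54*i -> [481, 535, 589, 643, 697]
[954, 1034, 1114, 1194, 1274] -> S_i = 954 + 80*i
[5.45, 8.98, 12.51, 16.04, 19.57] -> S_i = 5.45 + 3.53*i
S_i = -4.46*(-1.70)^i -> [-4.46, 7.58, -12.89, 21.91, -37.25]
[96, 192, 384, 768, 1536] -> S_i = 96*2^i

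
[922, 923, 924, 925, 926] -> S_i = 922 + 1*i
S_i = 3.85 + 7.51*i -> [3.85, 11.36, 18.87, 26.38, 33.89]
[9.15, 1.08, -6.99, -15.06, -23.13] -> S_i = 9.15 + -8.07*i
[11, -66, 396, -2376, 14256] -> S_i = 11*-6^i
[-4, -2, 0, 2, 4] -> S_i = -4 + 2*i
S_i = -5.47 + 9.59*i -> [-5.47, 4.12, 13.71, 23.3, 32.89]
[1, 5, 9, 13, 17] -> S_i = 1 + 4*i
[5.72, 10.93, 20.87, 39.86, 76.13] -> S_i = 5.72*1.91^i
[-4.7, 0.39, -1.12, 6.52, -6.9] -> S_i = Random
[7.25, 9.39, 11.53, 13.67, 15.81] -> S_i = 7.25 + 2.14*i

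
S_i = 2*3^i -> [2, 6, 18, 54, 162]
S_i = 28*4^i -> [28, 112, 448, 1792, 7168]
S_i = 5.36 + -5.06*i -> [5.36, 0.3, -4.76, -9.82, -14.88]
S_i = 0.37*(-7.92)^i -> [0.37, -2.93, 23.21, -183.81, 1455.8]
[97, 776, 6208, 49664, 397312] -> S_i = 97*8^i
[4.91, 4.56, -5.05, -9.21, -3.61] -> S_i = Random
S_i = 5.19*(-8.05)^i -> [5.19, -41.78, 336.32, -2707.42, 21794.7]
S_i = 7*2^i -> [7, 14, 28, 56, 112]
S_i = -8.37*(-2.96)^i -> [-8.37, 24.78, -73.33, 217.07, -642.53]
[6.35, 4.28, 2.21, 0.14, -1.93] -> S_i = 6.35 + -2.07*i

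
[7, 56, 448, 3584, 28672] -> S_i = 7*8^i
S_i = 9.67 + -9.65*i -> [9.67, 0.02, -9.63, -19.28, -28.93]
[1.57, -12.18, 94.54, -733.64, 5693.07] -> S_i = 1.57*(-7.76)^i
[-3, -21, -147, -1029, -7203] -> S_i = -3*7^i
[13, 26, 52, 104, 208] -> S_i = 13*2^i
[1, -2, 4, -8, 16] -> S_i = 1*-2^i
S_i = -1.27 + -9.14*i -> [-1.27, -10.41, -19.55, -28.69, -37.83]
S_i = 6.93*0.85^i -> [6.93, 5.89, 5.01, 4.26, 3.62]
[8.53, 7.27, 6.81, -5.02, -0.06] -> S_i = Random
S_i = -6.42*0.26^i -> [-6.42, -1.67, -0.43, -0.11, -0.03]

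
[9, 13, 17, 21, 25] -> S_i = 9 + 4*i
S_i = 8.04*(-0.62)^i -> [8.04, -4.98, 3.09, -1.92, 1.19]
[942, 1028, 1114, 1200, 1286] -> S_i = 942 + 86*i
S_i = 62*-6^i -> [62, -372, 2232, -13392, 80352]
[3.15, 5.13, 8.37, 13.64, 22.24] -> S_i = 3.15*1.63^i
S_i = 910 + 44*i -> [910, 954, 998, 1042, 1086]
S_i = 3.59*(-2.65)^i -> [3.59, -9.51, 25.21, -66.81, 177.04]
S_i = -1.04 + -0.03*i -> [-1.04, -1.07, -1.1, -1.13, -1.16]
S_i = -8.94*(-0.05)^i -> [-8.94, 0.45, -0.02, 0.0, -0.0]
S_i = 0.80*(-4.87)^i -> [0.8, -3.9, 18.97, -92.4, 449.99]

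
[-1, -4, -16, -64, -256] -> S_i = -1*4^i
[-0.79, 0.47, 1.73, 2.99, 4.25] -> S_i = -0.79 + 1.26*i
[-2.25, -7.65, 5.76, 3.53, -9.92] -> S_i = Random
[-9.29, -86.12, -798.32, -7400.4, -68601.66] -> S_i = -9.29*9.27^i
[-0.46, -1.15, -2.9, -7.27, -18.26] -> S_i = -0.46*2.51^i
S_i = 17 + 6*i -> [17, 23, 29, 35, 41]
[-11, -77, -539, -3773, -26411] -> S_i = -11*7^i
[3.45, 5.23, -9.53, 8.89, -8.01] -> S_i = Random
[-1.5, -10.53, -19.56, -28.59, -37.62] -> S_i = -1.50 + -9.03*i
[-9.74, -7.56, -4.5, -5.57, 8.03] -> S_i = Random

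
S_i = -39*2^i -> [-39, -78, -156, -312, -624]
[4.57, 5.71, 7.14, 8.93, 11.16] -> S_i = 4.57*1.25^i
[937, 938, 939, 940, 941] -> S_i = 937 + 1*i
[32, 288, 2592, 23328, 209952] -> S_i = 32*9^i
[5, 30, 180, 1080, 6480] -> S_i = 5*6^i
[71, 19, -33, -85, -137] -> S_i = 71 + -52*i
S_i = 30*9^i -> [30, 270, 2430, 21870, 196830]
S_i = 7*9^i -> [7, 63, 567, 5103, 45927]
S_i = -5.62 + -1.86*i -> [-5.62, -7.48, -9.34, -11.2, -13.06]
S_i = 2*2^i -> [2, 4, 8, 16, 32]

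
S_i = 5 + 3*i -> [5, 8, 11, 14, 17]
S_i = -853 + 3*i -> [-853, -850, -847, -844, -841]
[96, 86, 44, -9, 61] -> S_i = Random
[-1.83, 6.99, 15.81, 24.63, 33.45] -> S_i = -1.83 + 8.82*i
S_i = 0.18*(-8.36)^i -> [0.18, -1.5, 12.58, -105.17, 879.22]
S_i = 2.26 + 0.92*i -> [2.26, 3.18, 4.1, 5.02, 5.94]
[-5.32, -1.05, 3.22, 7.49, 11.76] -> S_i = -5.32 + 4.27*i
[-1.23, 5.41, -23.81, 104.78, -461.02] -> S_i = -1.23*(-4.40)^i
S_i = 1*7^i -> [1, 7, 49, 343, 2401]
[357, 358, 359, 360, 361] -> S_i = 357 + 1*i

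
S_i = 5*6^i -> [5, 30, 180, 1080, 6480]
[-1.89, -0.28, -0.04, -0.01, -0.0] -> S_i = -1.89*0.15^i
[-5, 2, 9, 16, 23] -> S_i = -5 + 7*i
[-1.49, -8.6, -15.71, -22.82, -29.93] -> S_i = -1.49 + -7.11*i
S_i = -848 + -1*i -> [-848, -849, -850, -851, -852]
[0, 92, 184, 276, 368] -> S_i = 0 + 92*i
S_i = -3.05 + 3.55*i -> [-3.05, 0.5, 4.05, 7.6, 11.15]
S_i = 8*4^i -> [8, 32, 128, 512, 2048]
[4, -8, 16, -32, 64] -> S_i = 4*-2^i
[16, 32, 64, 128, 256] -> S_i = 16*2^i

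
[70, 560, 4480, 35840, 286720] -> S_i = 70*8^i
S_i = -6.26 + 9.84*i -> [-6.26, 3.58, 13.42, 23.26, 33.1]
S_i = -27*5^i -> [-27, -135, -675, -3375, -16875]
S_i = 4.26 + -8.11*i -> [4.26, -3.85, -11.96, -20.07, -28.18]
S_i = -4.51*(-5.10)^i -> [-4.51, 23.0, -117.31, 598.26, -3051.11]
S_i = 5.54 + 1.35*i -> [5.54, 6.89, 8.24, 9.59, 10.94]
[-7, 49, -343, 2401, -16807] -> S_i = -7*-7^i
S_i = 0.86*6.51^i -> [0.86, 5.6, 36.45, 237.27, 1544.62]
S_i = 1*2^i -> [1, 2, 4, 8, 16]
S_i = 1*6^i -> [1, 6, 36, 216, 1296]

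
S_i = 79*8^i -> [79, 632, 5056, 40448, 323584]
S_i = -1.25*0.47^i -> [-1.25, -0.59, -0.28, -0.13, -0.06]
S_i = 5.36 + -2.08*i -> [5.36, 3.28, 1.2, -0.88, -2.96]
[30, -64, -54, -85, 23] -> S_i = Random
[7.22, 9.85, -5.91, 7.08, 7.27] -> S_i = Random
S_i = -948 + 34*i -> [-948, -914, -880, -846, -812]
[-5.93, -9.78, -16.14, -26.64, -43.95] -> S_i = -5.93*1.65^i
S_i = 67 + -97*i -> [67, -30, -127, -224, -321]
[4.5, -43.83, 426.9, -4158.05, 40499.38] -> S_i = 4.50*(-9.74)^i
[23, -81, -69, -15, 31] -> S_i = Random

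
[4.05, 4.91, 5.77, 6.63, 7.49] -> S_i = 4.05 + 0.86*i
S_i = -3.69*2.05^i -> [-3.69, -7.56, -15.51, -31.79, -65.17]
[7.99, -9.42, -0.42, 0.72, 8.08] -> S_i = Random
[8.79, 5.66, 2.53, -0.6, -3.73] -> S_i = 8.79 + -3.13*i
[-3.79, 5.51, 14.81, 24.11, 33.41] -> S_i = -3.79 + 9.30*i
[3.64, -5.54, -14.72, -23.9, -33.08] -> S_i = 3.64 + -9.18*i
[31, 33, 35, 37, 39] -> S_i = 31 + 2*i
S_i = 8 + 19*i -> [8, 27, 46, 65, 84]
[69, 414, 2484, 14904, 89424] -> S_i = 69*6^i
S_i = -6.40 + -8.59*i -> [-6.4, -14.99, -23.58, -32.17, -40.76]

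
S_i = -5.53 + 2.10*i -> [-5.53, -3.43, -1.33, 0.77, 2.87]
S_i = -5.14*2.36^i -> [-5.14, -12.13, -28.63, -67.56, -159.45]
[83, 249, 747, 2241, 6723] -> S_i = 83*3^i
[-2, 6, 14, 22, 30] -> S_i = -2 + 8*i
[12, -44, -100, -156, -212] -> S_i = 12 + -56*i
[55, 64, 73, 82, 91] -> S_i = 55 + 9*i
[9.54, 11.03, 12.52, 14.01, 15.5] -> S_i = 9.54 + 1.49*i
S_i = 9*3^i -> [9, 27, 81, 243, 729]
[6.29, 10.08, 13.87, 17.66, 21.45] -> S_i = 6.29 + 3.79*i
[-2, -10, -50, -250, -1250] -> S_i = -2*5^i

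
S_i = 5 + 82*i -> [5, 87, 169, 251, 333]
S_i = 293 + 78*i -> [293, 371, 449, 527, 605]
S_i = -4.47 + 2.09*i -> [-4.47, -2.38, -0.29, 1.8, 3.89]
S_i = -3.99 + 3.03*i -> [-3.99, -0.96, 2.07, 5.1, 8.13]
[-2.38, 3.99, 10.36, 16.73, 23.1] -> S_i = -2.38 + 6.37*i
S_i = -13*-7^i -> [-13, 91, -637, 4459, -31213]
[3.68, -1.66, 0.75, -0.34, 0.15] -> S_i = 3.68*(-0.45)^i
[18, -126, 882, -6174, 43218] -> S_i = 18*-7^i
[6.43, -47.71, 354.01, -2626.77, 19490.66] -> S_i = 6.43*(-7.42)^i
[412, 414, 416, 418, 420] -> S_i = 412 + 2*i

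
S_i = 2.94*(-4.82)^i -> [2.94, -14.17, 68.3, -329.22, 1586.85]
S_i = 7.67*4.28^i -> [7.67, 32.83, 140.5, 601.35, 2573.77]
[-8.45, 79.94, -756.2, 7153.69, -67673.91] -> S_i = -8.45*(-9.46)^i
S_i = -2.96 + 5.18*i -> [-2.96, 2.22, 7.4, 12.58, 17.76]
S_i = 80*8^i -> [80, 640, 5120, 40960, 327680]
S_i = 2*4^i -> [2, 8, 32, 128, 512]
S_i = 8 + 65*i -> [8, 73, 138, 203, 268]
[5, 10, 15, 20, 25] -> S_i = 5 + 5*i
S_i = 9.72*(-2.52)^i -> [9.72, -24.49, 61.73, -155.55, 391.98]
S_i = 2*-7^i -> [2, -14, 98, -686, 4802]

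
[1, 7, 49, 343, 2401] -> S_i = 1*7^i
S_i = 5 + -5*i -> [5, 0, -5, -10, -15]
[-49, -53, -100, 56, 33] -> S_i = Random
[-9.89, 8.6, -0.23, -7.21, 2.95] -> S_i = Random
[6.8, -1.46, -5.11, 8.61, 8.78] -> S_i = Random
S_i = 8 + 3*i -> [8, 11, 14, 17, 20]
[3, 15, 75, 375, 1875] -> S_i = 3*5^i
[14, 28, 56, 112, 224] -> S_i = 14*2^i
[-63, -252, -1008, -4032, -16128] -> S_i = -63*4^i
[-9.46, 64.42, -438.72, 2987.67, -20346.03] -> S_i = -9.46*(-6.81)^i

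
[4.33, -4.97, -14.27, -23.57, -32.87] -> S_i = 4.33 + -9.30*i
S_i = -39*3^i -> [-39, -117, -351, -1053, -3159]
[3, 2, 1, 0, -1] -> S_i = 3 + -1*i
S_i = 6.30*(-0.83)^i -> [6.3, -5.23, 4.34, -3.6, 2.99]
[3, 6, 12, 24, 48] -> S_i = 3*2^i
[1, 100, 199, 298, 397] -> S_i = 1 + 99*i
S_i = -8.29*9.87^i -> [-8.29, -81.82, -807.59, -7970.87, -78672.53]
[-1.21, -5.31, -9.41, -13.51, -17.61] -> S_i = -1.21 + -4.10*i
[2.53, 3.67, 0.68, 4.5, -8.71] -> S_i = Random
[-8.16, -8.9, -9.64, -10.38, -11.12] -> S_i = -8.16 + -0.74*i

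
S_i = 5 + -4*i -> [5, 1, -3, -7, -11]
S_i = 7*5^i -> [7, 35, 175, 875, 4375]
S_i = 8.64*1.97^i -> [8.64, 17.02, 33.53, 66.06, 130.13]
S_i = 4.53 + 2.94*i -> [4.53, 7.47, 10.41, 13.35, 16.29]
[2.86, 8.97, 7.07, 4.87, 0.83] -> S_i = Random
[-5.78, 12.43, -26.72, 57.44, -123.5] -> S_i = -5.78*(-2.15)^i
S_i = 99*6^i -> [99, 594, 3564, 21384, 128304]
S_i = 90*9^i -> [90, 810, 7290, 65610, 590490]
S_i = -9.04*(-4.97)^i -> [-9.04, 44.93, -223.3, 1109.78, -5515.62]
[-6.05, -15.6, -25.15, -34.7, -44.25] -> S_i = -6.05 + -9.55*i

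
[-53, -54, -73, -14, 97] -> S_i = Random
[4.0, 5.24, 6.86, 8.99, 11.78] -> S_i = 4.00*1.31^i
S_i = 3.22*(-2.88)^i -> [3.22, -9.27, 26.71, -76.92, 221.53]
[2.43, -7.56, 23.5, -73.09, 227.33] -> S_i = 2.43*(-3.11)^i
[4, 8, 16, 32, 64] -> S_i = 4*2^i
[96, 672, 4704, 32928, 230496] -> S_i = 96*7^i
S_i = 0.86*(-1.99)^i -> [0.86, -1.71, 3.41, -6.78, 13.49]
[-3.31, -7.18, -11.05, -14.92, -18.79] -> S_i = -3.31 + -3.87*i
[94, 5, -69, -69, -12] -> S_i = Random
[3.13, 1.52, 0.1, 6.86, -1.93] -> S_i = Random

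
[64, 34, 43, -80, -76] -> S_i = Random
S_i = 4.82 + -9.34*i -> [4.82, -4.52, -13.86, -23.2, -32.54]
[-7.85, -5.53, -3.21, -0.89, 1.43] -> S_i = -7.85 + 2.32*i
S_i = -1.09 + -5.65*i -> [-1.09, -6.74, -12.39, -18.04, -23.69]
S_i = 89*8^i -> [89, 712, 5696, 45568, 364544]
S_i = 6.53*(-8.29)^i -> [6.53, -54.13, 448.77, -3720.29, 30841.2]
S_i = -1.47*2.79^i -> [-1.47, -4.1, -11.44, -31.92, -89.07]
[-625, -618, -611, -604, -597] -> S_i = -625 + 7*i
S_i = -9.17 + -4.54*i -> [-9.17, -13.71, -18.25, -22.79, -27.33]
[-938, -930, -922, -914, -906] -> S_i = -938 + 8*i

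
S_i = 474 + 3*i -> [474, 477, 480, 483, 486]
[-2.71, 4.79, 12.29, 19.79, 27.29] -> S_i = -2.71 + 7.50*i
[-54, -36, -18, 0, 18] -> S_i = -54 + 18*i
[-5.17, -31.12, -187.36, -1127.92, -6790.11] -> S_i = -5.17*6.02^i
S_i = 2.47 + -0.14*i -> [2.47, 2.33, 2.19, 2.05, 1.91]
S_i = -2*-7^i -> [-2, 14, -98, 686, -4802]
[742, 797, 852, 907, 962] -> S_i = 742 + 55*i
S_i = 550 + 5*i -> [550, 555, 560, 565, 570]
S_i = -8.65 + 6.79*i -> [-8.65, -1.86, 4.93, 11.72, 18.51]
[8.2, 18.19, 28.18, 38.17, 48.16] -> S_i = 8.20 + 9.99*i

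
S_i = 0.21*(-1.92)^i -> [0.21, -0.4, 0.77, -1.49, 2.85]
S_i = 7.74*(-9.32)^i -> [7.74, -72.14, 672.31, -6265.98, 58398.89]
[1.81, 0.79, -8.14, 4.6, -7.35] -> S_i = Random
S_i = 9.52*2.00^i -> [9.52, 19.04, 38.08, 76.16, 152.32]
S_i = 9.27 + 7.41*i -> [9.27, 16.68, 24.09, 31.5, 38.91]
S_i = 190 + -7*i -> [190, 183, 176, 169, 162]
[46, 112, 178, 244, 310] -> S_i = 46 + 66*i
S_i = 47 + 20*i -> [47, 67, 87, 107, 127]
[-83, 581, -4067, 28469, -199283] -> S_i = -83*-7^i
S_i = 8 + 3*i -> [8, 11, 14, 17, 20]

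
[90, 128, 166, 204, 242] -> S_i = 90 + 38*i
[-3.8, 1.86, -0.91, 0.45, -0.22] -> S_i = -3.80*(-0.49)^i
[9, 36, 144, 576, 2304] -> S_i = 9*4^i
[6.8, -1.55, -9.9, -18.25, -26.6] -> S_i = 6.80 + -8.35*i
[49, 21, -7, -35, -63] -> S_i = 49 + -28*i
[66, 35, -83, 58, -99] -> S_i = Random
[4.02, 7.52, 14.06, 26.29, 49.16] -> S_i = 4.02*1.87^i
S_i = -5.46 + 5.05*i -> [-5.46, -0.41, 4.64, 9.69, 14.74]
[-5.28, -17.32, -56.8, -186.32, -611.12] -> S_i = -5.28*3.28^i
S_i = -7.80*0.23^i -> [-7.8, -1.79, -0.41, -0.09, -0.02]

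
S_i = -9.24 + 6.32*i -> [-9.24, -2.92, 3.4, 9.72, 16.04]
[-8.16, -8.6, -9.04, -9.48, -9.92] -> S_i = -8.16 + -0.44*i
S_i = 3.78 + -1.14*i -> [3.78, 2.64, 1.5, 0.36, -0.78]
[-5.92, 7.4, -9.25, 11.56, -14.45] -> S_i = -5.92*(-1.25)^i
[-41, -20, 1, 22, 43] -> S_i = -41 + 21*i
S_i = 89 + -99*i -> [89, -10, -109, -208, -307]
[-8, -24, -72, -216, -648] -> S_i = -8*3^i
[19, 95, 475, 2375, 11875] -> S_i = 19*5^i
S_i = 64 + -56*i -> [64, 8, -48, -104, -160]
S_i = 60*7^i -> [60, 420, 2940, 20580, 144060]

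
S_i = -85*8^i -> [-85, -680, -5440, -43520, -348160]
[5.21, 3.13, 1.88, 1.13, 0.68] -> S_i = 5.21*0.60^i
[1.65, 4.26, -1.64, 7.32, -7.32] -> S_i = Random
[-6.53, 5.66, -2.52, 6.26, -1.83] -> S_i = Random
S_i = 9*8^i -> [9, 72, 576, 4608, 36864]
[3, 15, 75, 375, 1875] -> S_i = 3*5^i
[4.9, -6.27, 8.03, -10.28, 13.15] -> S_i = 4.90*(-1.28)^i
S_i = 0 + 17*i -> [0, 17, 34, 51, 68]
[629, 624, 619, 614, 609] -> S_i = 629 + -5*i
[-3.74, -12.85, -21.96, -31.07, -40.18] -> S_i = -3.74 + -9.11*i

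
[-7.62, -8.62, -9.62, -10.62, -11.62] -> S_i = -7.62 + -1.00*i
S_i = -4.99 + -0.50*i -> [-4.99, -5.49, -5.99, -6.49, -6.99]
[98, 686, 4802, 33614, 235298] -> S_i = 98*7^i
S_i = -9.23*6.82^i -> [-9.23, -62.95, -429.31, -2927.89, -19968.21]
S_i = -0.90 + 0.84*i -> [-0.9, -0.06, 0.78, 1.62, 2.46]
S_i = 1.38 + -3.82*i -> [1.38, -2.44, -6.26, -10.08, -13.9]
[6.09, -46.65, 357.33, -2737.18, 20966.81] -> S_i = 6.09*(-7.66)^i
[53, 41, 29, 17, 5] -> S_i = 53 + -12*i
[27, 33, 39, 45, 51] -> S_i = 27 + 6*i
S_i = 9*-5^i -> [9, -45, 225, -1125, 5625]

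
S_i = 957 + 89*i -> [957, 1046, 1135, 1224, 1313]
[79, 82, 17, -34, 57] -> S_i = Random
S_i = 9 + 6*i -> [9, 15, 21, 27, 33]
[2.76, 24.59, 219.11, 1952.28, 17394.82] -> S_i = 2.76*8.91^i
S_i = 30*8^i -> [30, 240, 1920, 15360, 122880]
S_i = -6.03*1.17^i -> [-6.03, -7.06, -8.25, -9.66, -11.3]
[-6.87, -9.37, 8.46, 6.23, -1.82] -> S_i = Random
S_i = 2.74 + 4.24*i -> [2.74, 6.98, 11.22, 15.46, 19.7]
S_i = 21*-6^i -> [21, -126, 756, -4536, 27216]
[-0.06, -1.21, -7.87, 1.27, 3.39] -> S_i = Random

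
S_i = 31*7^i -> [31, 217, 1519, 10633, 74431]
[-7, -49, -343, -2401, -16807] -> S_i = -7*7^i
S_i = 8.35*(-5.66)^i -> [8.35, -47.26, 267.5, -1514.03, 8569.44]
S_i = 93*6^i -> [93, 558, 3348, 20088, 120528]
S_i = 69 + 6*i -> [69, 75, 81, 87, 93]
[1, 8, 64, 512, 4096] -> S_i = 1*8^i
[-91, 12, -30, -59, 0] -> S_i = Random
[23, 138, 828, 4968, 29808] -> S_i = 23*6^i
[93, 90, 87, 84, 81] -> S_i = 93 + -3*i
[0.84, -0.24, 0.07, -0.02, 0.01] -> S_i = 0.84*(-0.28)^i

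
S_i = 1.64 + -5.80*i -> [1.64, -4.16, -9.96, -15.76, -21.56]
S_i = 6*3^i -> [6, 18, 54, 162, 486]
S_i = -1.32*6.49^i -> [-1.32, -8.57, -55.6, -360.83, -2341.82]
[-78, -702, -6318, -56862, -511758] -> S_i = -78*9^i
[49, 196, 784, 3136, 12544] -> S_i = 49*4^i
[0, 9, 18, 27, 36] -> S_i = 0 + 9*i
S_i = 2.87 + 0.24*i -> [2.87, 3.11, 3.35, 3.59, 3.83]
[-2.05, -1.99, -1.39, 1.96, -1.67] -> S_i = Random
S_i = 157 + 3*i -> [157, 160, 163, 166, 169]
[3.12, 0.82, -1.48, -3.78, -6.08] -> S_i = 3.12 + -2.30*i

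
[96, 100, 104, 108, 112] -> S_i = 96 + 4*i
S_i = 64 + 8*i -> [64, 72, 80, 88, 96]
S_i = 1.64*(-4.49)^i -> [1.64, -7.36, 33.06, -148.45, 666.54]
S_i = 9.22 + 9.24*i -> [9.22, 18.46, 27.7, 36.94, 46.18]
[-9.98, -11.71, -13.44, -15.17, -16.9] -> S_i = -9.98 + -1.73*i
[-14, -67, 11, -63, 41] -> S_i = Random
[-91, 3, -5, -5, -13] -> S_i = Random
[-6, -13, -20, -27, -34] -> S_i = -6 + -7*i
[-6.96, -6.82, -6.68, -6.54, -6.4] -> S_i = -6.96 + 0.14*i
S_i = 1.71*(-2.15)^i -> [1.71, -3.68, 7.9, -16.99, 36.54]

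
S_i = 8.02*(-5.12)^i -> [8.02, -41.06, 210.24, -1076.43, 5511.3]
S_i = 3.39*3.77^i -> [3.39, 12.78, 48.18, 181.65, 684.8]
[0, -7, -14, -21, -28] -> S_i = 0 + -7*i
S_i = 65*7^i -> [65, 455, 3185, 22295, 156065]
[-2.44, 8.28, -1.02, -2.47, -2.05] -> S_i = Random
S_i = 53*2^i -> [53, 106, 212, 424, 848]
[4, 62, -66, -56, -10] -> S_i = Random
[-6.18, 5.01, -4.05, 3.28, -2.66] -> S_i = -6.18*(-0.81)^i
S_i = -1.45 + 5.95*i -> [-1.45, 4.5, 10.45, 16.4, 22.35]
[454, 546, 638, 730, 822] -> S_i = 454 + 92*i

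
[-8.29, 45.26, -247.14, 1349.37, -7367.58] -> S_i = -8.29*(-5.46)^i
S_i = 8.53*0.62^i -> [8.53, 5.29, 3.28, 2.03, 1.26]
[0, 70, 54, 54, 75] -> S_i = Random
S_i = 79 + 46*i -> [79, 125, 171, 217, 263]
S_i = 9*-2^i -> [9, -18, 36, -72, 144]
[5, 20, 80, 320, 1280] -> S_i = 5*4^i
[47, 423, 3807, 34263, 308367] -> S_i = 47*9^i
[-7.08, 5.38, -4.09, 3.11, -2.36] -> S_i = -7.08*(-0.76)^i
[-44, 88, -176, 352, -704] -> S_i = -44*-2^i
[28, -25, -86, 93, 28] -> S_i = Random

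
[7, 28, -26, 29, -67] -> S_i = Random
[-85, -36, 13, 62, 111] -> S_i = -85 + 49*i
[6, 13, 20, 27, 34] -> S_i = 6 + 7*i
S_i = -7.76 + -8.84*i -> [-7.76, -16.6, -25.44, -34.28, -43.12]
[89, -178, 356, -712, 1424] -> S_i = 89*-2^i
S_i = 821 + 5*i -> [821, 826, 831, 836, 841]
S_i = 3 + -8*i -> [3, -5, -13, -21, -29]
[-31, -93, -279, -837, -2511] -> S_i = -31*3^i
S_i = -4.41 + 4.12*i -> [-4.41, -0.29, 3.83, 7.95, 12.07]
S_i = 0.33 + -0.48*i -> [0.33, -0.15, -0.63, -1.11, -1.59]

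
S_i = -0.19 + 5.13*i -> [-0.19, 4.94, 10.07, 15.2, 20.33]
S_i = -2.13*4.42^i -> [-2.13, -9.41, -41.61, -183.93, -812.96]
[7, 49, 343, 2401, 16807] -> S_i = 7*7^i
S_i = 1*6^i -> [1, 6, 36, 216, 1296]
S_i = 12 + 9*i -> [12, 21, 30, 39, 48]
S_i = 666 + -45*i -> [666, 621, 576, 531, 486]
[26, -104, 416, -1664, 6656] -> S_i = 26*-4^i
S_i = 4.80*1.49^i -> [4.8, 7.15, 10.66, 15.88, 23.66]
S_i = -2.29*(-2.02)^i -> [-2.29, 4.63, -9.34, 18.88, -38.13]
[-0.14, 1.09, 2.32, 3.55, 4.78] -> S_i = -0.14 + 1.23*i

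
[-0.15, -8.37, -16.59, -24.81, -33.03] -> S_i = -0.15 + -8.22*i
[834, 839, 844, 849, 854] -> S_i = 834 + 5*i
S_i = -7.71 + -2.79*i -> [-7.71, -10.5, -13.29, -16.08, -18.87]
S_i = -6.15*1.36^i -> [-6.15, -8.36, -11.38, -15.47, -21.04]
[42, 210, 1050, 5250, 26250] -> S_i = 42*5^i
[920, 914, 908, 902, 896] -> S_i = 920 + -6*i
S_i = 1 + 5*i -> [1, 6, 11, 16, 21]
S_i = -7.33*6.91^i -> [-7.33, -50.65, -349.99, -2418.46, -16711.53]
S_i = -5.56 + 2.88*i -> [-5.56, -2.68, 0.2, 3.08, 5.96]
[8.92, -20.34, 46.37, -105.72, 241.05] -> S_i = 8.92*(-2.28)^i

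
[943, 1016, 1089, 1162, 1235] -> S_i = 943 + 73*i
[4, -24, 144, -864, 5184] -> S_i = 4*-6^i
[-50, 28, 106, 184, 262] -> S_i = -50 + 78*i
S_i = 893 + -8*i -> [893, 885, 877, 869, 861]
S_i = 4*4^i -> [4, 16, 64, 256, 1024]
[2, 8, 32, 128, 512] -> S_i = 2*4^i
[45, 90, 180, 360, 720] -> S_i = 45*2^i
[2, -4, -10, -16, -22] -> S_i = 2 + -6*i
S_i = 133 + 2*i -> [133, 135, 137, 139, 141]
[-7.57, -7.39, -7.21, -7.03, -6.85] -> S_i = -7.57 + 0.18*i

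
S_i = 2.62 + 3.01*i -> [2.62, 5.63, 8.64, 11.65, 14.66]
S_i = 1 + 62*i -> [1, 63, 125, 187, 249]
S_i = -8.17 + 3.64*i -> [-8.17, -4.53, -0.89, 2.75, 6.39]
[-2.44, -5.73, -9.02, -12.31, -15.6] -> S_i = -2.44 + -3.29*i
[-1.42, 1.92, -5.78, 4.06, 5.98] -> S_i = Random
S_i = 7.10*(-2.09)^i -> [7.1, -14.84, 31.01, -64.82, 135.47]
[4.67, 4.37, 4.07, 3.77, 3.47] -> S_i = 4.67 + -0.30*i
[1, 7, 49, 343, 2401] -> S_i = 1*7^i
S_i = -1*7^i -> [-1, -7, -49, -343, -2401]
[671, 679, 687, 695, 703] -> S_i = 671 + 8*i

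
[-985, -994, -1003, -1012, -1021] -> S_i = -985 + -9*i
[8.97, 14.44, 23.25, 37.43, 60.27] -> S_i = 8.97*1.61^i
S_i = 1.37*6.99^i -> [1.37, 9.58, 66.94, 467.9, 3270.61]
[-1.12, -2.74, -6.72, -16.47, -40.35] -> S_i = -1.12*2.45^i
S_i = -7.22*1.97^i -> [-7.22, -14.22, -28.02, -55.2, -108.74]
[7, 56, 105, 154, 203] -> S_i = 7 + 49*i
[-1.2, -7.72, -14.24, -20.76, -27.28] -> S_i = -1.20 + -6.52*i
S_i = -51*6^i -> [-51, -306, -1836, -11016, -66096]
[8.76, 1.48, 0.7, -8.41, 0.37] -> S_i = Random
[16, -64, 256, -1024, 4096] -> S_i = 16*-4^i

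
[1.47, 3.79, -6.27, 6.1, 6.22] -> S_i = Random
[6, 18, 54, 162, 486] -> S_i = 6*3^i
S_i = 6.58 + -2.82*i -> [6.58, 3.76, 0.94, -1.88, -4.7]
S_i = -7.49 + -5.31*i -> [-7.49, -12.8, -18.11, -23.42, -28.73]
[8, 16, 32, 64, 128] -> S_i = 8*2^i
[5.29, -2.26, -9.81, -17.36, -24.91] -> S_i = 5.29 + -7.55*i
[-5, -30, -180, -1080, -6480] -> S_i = -5*6^i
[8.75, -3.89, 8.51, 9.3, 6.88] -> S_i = Random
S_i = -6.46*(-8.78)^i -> [-6.46, 56.72, -497.99, 4372.36, -38389.33]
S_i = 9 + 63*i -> [9, 72, 135, 198, 261]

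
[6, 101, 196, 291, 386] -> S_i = 6 + 95*i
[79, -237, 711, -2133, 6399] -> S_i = 79*-3^i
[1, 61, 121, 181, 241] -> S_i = 1 + 60*i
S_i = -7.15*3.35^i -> [-7.15, -23.95, -80.24, -268.81, -900.5]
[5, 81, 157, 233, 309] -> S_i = 5 + 76*i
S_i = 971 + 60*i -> [971, 1031, 1091, 1151, 1211]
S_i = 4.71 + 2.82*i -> [4.71, 7.53, 10.35, 13.17, 15.99]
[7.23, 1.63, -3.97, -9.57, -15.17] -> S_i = 7.23 + -5.60*i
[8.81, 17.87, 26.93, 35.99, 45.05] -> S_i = 8.81 + 9.06*i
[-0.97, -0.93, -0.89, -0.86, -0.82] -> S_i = -0.97*0.96^i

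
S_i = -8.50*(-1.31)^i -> [-8.5, 11.14, -14.59, 19.11, -25.03]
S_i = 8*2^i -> [8, 16, 32, 64, 128]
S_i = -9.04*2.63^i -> [-9.04, -23.78, -62.53, -164.45, -432.51]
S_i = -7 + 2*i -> [-7, -5, -3, -1, 1]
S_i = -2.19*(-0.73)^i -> [-2.19, 1.6, -1.17, 0.85, -0.62]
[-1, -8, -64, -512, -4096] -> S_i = -1*8^i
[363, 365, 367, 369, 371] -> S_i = 363 + 2*i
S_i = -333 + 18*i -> [-333, -315, -297, -279, -261]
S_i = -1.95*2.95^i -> [-1.95, -5.75, -16.97, -50.06, -147.68]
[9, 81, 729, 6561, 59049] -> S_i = 9*9^i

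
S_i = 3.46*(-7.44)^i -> [3.46, -25.74, 191.52, -1424.93, 10601.51]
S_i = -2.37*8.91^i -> [-2.37, -21.12, -188.15, -1676.41, -14936.85]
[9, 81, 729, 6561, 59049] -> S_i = 9*9^i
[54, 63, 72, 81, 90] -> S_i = 54 + 9*i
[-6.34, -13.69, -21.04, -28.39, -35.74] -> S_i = -6.34 + -7.35*i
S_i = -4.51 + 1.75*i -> [-4.51, -2.76, -1.01, 0.74, 2.49]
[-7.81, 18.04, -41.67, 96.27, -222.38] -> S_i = -7.81*(-2.31)^i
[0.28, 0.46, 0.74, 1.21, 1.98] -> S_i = 0.28*1.63^i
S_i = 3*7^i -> [3, 21, 147, 1029, 7203]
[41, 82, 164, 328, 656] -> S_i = 41*2^i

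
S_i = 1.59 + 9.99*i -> [1.59, 11.58, 21.57, 31.56, 41.55]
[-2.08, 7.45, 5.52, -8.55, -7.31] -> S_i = Random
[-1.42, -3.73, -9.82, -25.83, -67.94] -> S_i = -1.42*2.63^i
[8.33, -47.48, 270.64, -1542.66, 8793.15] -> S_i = 8.33*(-5.70)^i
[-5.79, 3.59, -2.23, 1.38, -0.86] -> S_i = -5.79*(-0.62)^i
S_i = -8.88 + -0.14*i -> [-8.88, -9.02, -9.16, -9.3, -9.44]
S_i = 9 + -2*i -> [9, 7, 5, 3, 1]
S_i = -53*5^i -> [-53, -265, -1325, -6625, -33125]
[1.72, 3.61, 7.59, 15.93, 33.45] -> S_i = 1.72*2.10^i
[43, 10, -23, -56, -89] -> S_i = 43 + -33*i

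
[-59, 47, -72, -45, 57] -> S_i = Random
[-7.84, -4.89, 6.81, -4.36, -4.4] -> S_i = Random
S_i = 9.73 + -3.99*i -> [9.73, 5.74, 1.75, -2.24, -6.23]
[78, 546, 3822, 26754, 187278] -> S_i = 78*7^i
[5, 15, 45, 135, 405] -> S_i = 5*3^i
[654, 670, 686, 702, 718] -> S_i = 654 + 16*i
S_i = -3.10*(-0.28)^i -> [-3.1, 0.87, -0.24, 0.07, -0.02]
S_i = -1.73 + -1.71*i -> [-1.73, -3.44, -5.15, -6.86, -8.57]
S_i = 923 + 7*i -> [923, 930, 937, 944, 951]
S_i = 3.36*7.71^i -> [3.36, 25.91, 199.73, 1539.94, 11872.9]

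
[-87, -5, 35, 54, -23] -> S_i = Random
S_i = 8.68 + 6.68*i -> [8.68, 15.36, 22.04, 28.72, 35.4]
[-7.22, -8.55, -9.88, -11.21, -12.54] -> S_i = -7.22 + -1.33*i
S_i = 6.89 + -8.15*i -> [6.89, -1.26, -9.41, -17.56, -25.71]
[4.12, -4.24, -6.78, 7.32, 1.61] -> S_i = Random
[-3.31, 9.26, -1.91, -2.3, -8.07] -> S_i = Random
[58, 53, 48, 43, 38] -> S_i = 58 + -5*i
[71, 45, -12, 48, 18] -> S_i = Random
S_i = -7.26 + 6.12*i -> [-7.26, -1.14, 4.98, 11.1, 17.22]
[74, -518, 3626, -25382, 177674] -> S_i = 74*-7^i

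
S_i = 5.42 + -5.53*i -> [5.42, -0.11, -5.64, -11.17, -16.7]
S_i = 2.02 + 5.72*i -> [2.02, 7.74, 13.46, 19.18, 24.9]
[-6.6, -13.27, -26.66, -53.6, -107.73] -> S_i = -6.60*2.01^i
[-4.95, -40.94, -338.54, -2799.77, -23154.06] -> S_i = -4.95*8.27^i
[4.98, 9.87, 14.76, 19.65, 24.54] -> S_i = 4.98 + 4.89*i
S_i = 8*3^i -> [8, 24, 72, 216, 648]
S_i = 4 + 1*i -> [4, 5, 6, 7, 8]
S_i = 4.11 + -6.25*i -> [4.11, -2.14, -8.39, -14.64, -20.89]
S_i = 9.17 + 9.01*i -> [9.17, 18.18, 27.19, 36.2, 45.21]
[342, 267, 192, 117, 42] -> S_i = 342 + -75*i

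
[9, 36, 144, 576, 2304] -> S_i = 9*4^i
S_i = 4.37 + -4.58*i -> [4.37, -0.21, -4.79, -9.37, -13.95]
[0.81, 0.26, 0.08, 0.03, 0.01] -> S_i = 0.81*0.32^i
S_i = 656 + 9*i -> [656, 665, 674, 683, 692]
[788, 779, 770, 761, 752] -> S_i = 788 + -9*i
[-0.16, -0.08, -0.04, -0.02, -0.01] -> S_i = -0.16*0.53^i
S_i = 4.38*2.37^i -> [4.38, 10.38, 24.6, 58.31, 138.19]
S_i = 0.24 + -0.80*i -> [0.24, -0.56, -1.36, -2.16, -2.96]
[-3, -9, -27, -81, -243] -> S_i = -3*3^i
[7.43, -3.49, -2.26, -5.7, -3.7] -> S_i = Random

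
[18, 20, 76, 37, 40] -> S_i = Random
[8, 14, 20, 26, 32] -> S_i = 8 + 6*i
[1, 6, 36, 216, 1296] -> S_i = 1*6^i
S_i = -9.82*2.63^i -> [-9.82, -25.83, -67.92, -178.64, -469.82]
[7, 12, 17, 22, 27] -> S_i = 7 + 5*i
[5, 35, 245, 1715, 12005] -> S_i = 5*7^i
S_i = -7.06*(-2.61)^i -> [-7.06, 18.43, -48.09, 125.52, -327.62]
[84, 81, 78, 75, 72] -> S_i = 84 + -3*i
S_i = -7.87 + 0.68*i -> [-7.87, -7.19, -6.51, -5.83, -5.15]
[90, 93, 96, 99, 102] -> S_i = 90 + 3*i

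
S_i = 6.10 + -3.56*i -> [6.1, 2.54, -1.02, -4.58, -8.14]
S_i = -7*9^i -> [-7, -63, -567, -5103, -45927]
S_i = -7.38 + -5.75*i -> [-7.38, -13.13, -18.88, -24.63, -30.38]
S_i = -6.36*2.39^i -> [-6.36, -15.2, -36.33, -86.83, -207.51]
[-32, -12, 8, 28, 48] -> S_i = -32 + 20*i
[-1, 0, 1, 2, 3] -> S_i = -1 + 1*i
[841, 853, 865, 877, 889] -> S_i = 841 + 12*i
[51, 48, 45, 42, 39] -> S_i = 51 + -3*i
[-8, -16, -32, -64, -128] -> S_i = -8*2^i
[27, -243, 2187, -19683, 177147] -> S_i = 27*-9^i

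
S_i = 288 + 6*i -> [288, 294, 300, 306, 312]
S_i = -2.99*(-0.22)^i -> [-2.99, 0.66, -0.14, 0.03, -0.01]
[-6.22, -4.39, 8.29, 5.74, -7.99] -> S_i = Random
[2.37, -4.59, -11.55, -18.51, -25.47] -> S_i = 2.37 + -6.96*i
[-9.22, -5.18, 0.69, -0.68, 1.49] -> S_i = Random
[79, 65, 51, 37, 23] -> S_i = 79 + -14*i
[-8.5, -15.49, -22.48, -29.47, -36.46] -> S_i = -8.50 + -6.99*i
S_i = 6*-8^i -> [6, -48, 384, -3072, 24576]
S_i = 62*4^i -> [62, 248, 992, 3968, 15872]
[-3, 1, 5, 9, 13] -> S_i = -3 + 4*i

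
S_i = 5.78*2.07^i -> [5.78, 11.96, 24.77, 51.27, 106.12]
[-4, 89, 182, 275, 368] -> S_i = -4 + 93*i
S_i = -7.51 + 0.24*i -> [-7.51, -7.27, -7.03, -6.79, -6.55]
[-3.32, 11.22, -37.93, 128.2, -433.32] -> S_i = -3.32*(-3.38)^i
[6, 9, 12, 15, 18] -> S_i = 6 + 3*i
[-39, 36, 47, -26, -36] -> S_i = Random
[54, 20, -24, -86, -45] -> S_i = Random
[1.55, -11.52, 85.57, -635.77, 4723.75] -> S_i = 1.55*(-7.43)^i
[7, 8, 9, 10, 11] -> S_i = 7 + 1*i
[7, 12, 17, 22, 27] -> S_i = 7 + 5*i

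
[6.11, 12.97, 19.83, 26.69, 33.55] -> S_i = 6.11 + 6.86*i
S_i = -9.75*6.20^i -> [-9.75, -60.45, -374.79, -2323.7, -14406.93]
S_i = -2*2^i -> [-2, -4, -8, -16, -32]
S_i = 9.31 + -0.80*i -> [9.31, 8.51, 7.71, 6.91, 6.11]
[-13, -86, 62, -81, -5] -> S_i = Random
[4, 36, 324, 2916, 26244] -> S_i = 4*9^i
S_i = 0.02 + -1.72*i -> [0.02, -1.7, -3.42, -5.14, -6.86]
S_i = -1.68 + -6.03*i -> [-1.68, -7.71, -13.74, -19.77, -25.8]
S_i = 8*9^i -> [8, 72, 648, 5832, 52488]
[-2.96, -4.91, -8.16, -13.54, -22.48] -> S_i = -2.96*1.66^i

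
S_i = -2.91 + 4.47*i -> [-2.91, 1.56, 6.03, 10.5, 14.97]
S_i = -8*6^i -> [-8, -48, -288, -1728, -10368]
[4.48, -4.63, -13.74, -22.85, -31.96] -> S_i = 4.48 + -9.11*i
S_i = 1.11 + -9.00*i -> [1.11, -7.89, -16.89, -25.89, -34.89]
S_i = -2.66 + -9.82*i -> [-2.66, -12.48, -22.3, -32.12, -41.94]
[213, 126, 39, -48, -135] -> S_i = 213 + -87*i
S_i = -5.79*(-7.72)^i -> [-5.79, 44.7, -345.07, 2663.98, -20565.9]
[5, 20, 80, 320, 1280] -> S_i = 5*4^i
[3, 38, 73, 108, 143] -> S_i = 3 + 35*i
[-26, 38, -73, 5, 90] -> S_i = Random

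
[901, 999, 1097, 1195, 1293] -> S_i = 901 + 98*i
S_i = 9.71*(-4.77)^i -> [9.71, -46.32, 220.93, -1053.84, 5026.81]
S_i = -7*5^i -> [-7, -35, -175, -875, -4375]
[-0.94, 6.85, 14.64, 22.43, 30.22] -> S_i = -0.94 + 7.79*i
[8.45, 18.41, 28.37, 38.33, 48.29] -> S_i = 8.45 + 9.96*i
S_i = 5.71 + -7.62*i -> [5.71, -1.91, -9.53, -17.15, -24.77]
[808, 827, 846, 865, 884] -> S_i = 808 + 19*i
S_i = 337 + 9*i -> [337, 346, 355, 364, 373]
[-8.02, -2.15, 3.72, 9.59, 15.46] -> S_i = -8.02 + 5.87*i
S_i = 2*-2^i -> [2, -4, 8, -16, 32]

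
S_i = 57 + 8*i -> [57, 65, 73, 81, 89]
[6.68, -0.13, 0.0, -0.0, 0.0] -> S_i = 6.68*(-0.02)^i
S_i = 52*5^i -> [52, 260, 1300, 6500, 32500]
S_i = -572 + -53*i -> [-572, -625, -678, -731, -784]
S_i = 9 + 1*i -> [9, 10, 11, 12, 13]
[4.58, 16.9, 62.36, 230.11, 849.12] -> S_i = 4.58*3.69^i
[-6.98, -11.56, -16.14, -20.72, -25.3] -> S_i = -6.98 + -4.58*i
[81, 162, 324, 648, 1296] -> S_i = 81*2^i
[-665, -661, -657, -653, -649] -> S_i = -665 + 4*i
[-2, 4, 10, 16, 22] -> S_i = -2 + 6*i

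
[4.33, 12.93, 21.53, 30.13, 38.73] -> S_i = 4.33 + 8.60*i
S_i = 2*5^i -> [2, 10, 50, 250, 1250]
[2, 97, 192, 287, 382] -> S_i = 2 + 95*i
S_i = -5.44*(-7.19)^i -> [-5.44, 39.11, -281.23, 2022.02, -14538.33]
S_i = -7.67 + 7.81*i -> [-7.67, 0.14, 7.95, 15.76, 23.57]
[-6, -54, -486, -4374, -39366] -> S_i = -6*9^i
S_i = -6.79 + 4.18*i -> [-6.79, -2.61, 1.57, 5.75, 9.93]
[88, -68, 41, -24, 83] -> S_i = Random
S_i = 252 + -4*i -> [252, 248, 244, 240, 236]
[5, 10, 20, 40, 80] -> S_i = 5*2^i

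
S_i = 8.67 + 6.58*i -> [8.67, 15.25, 21.83, 28.41, 34.99]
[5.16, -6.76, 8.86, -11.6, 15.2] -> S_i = 5.16*(-1.31)^i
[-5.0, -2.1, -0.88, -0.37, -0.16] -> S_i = -5.00*0.42^i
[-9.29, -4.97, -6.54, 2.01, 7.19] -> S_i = Random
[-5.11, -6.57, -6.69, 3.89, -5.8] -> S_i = Random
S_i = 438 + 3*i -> [438, 441, 444, 447, 450]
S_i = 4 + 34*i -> [4, 38, 72, 106, 140]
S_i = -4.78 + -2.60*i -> [-4.78, -7.38, -9.98, -12.58, -15.18]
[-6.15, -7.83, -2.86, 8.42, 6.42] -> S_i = Random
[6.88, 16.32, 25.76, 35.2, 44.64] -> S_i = 6.88 + 9.44*i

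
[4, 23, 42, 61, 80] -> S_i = 4 + 19*i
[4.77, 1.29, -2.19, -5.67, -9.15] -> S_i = 4.77 + -3.48*i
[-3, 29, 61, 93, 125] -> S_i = -3 + 32*i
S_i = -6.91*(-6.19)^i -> [-6.91, 42.77, -264.76, 1638.89, -10144.73]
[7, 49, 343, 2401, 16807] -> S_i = 7*7^i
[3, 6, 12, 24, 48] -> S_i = 3*2^i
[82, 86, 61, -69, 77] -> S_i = Random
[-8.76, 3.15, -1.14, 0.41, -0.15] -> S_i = -8.76*(-0.36)^i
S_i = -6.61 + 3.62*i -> [-6.61, -2.99, 0.63, 4.25, 7.87]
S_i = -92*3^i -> [-92, -276, -828, -2484, -7452]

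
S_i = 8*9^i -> [8, 72, 648, 5832, 52488]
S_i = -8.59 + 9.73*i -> [-8.59, 1.14, 10.87, 20.6, 30.33]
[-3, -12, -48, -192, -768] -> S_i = -3*4^i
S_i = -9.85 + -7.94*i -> [-9.85, -17.79, -25.73, -33.67, -41.61]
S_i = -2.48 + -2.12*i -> [-2.48, -4.6, -6.72, -8.84, -10.96]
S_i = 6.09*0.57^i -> [6.09, 3.47, 1.98, 1.13, 0.64]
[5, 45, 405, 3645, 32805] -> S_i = 5*9^i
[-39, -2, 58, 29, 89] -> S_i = Random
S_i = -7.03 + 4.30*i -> [-7.03, -2.73, 1.57, 5.87, 10.17]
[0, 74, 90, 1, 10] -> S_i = Random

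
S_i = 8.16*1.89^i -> [8.16, 15.42, 29.15, 55.09, 104.12]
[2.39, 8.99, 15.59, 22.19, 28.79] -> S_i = 2.39 + 6.60*i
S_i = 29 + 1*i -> [29, 30, 31, 32, 33]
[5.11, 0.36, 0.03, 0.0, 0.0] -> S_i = 5.11*0.07^i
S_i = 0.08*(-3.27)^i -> [0.08, -0.26, 0.86, -2.8, 9.15]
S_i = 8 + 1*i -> [8, 9, 10, 11, 12]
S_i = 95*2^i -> [95, 190, 380, 760, 1520]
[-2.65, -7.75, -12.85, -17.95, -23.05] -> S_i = -2.65 + -5.10*i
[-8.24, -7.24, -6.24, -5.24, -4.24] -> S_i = -8.24 + 1.00*i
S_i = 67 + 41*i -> [67, 108, 149, 190, 231]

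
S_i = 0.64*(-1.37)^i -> [0.64, -0.88, 1.2, -1.65, 2.25]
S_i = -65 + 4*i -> [-65, -61, -57, -53, -49]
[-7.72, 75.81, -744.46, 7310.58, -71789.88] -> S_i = -7.72*(-9.82)^i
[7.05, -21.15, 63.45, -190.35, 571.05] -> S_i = 7.05*(-3.00)^i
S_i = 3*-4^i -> [3, -12, 48, -192, 768]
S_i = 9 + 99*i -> [9, 108, 207, 306, 405]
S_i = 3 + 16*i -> [3, 19, 35, 51, 67]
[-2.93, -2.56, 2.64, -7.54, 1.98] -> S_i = Random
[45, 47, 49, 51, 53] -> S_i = 45 + 2*i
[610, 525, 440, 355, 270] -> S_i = 610 + -85*i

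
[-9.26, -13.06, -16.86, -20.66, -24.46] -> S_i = -9.26 + -3.80*i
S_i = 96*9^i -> [96, 864, 7776, 69984, 629856]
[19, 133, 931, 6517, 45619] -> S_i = 19*7^i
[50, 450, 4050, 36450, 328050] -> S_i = 50*9^i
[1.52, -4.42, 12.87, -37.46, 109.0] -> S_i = 1.52*(-2.91)^i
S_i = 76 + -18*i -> [76, 58, 40, 22, 4]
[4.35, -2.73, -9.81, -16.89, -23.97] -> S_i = 4.35 + -7.08*i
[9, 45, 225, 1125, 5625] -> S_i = 9*5^i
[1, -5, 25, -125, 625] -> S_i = 1*-5^i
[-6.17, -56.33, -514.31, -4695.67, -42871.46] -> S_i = -6.17*9.13^i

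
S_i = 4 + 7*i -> [4, 11, 18, 25, 32]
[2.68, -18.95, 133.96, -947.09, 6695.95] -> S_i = 2.68*(-7.07)^i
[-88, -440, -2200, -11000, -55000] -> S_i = -88*5^i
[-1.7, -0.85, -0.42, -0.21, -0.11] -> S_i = -1.70*0.50^i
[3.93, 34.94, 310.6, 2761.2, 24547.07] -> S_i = 3.93*8.89^i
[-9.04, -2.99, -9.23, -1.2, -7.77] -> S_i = Random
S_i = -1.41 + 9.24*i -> [-1.41, 7.83, 17.07, 26.31, 35.55]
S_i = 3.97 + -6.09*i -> [3.97, -2.12, -8.21, -14.3, -20.39]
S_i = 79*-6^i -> [79, -474, 2844, -17064, 102384]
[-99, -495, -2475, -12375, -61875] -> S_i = -99*5^i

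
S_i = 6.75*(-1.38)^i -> [6.75, -9.32, 12.85, -17.74, 24.48]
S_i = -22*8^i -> [-22, -176, -1408, -11264, -90112]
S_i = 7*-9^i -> [7, -63, 567, -5103, 45927]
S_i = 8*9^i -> [8, 72, 648, 5832, 52488]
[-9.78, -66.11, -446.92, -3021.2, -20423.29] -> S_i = -9.78*6.76^i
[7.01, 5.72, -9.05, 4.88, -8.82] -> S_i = Random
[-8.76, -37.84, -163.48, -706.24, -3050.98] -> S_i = -8.76*4.32^i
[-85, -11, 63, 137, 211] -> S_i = -85 + 74*i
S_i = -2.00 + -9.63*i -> [-2.0, -11.63, -21.26, -30.89, -40.52]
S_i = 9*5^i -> [9, 45, 225, 1125, 5625]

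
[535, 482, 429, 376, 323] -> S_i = 535 + -53*i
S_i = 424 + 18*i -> [424, 442, 460, 478, 496]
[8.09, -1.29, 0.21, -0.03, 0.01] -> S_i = 8.09*(-0.16)^i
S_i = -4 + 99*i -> [-4, 95, 194, 293, 392]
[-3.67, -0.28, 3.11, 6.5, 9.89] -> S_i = -3.67 + 3.39*i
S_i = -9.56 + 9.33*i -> [-9.56, -0.23, 9.1, 18.43, 27.76]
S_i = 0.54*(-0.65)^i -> [0.54, -0.35, 0.23, -0.15, 0.1]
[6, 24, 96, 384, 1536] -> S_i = 6*4^i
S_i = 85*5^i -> [85, 425, 2125, 10625, 53125]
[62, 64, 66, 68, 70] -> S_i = 62 + 2*i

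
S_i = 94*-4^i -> [94, -376, 1504, -6016, 24064]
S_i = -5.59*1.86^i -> [-5.59, -10.4, -19.34, -35.97, -66.91]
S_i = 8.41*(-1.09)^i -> [8.41, -9.17, 9.99, -10.89, 11.87]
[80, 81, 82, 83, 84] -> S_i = 80 + 1*i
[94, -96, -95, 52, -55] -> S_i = Random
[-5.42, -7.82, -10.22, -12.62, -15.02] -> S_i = -5.42 + -2.40*i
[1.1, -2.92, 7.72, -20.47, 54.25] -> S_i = 1.10*(-2.65)^i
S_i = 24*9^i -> [24, 216, 1944, 17496, 157464]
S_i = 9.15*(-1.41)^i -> [9.15, -12.9, 18.19, -25.65, 36.17]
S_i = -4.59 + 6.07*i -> [-4.59, 1.48, 7.55, 13.62, 19.69]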